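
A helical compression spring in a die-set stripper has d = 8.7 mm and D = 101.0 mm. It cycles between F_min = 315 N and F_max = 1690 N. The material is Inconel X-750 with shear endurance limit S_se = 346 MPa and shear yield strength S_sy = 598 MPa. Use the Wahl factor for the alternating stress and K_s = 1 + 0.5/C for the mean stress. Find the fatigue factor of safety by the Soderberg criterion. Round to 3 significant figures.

0.643

C = D/d = 101.0/8.7 = 11.6092; K_W = (4C−1)/(4C−4)+0.615/C = 1.1237; K_s = 1+0.5/C = 1.0431
F_a = (F_max−F_min)/2 = 687.5 N; F_m = (F_max+F_min)/2 = 1002.5 N
τ_a = K_W·8F_aD/(πd³) = 1.1237 × 268.52 = 301.73 MPa
τ_m = K_s·8F_mD/(πd³) = 1.0431 × 391.55 = 408.41 MPa
Soderberg: 1/n_f = τ_a/S_se + τ_m/S_sy = 301.73/346 + 408.41/598 = 0.87204 + 0.68297 = 1.555
n_f = 1/1.555 = 0.6431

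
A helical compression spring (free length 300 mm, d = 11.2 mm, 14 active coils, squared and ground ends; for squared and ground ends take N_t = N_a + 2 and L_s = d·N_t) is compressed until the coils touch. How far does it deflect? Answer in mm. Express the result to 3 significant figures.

121 mm

N_t = 16; L_s = 11.2·16 = 179.2 mm
δ_solid = L₀ − L_s = 300 − 179.2 = 120.8 mm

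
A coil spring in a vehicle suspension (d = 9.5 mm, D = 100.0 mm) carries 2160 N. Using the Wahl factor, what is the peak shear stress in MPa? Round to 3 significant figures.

Spring index C = D/d = 100.0/9.5 = 10.5263
K_W = (4C−1)/(4C−4) + 0.615/C = 41.105/38.105 + 0.0584 = 1.1372
τ₀ = 8FD/(πd³) = 8·2160·100.0/(π·9.5³) = 1.728e+06/2693.5 = 641.54 MPa
τ_max = K·τ₀ = 1.1372 × 641.54 = 729.53 MPa

730 MPa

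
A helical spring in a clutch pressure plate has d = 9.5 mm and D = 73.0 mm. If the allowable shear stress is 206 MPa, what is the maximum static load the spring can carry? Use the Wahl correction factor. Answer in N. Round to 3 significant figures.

C = D/d = 73.0/9.5 = 7.6842
K_W = (4C−1)/(4C−4) + 0.615/C = 29.737/26.737 + 0.0800 = 1.1922
τ_max = K·8FD/(πd³) → F_max = τ_allow·πd³/(8DK)
F_max = 206·π·9.5³/(8·73.0·1.1922) = 5.5487e+05/696.27 = 796.91 N

797 N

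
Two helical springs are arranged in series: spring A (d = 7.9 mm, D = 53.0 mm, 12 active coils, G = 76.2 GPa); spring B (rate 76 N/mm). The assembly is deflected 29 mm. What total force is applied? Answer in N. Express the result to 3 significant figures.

473 N

k_A = Gd⁴/(8D³N_a) = (76.2×10³)(7.9⁴)/(8·53.0³·12) = 20.767 N/mm
Series: 1/k_eq = 1/20.767 + 1/76 = 0.061312; k_eq = 16.31 N/mm
F = k_eq·δ = 16.31·29 = 472.99 N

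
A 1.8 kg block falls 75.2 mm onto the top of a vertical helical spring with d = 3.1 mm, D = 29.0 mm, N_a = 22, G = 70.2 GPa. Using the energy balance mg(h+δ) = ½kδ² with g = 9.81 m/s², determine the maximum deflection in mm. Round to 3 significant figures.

55.2 mm

k = Gd⁴/(8D³N_a) = (70.2×10³)(3.1⁴)/(8·29.0³·22) = 1.5103 N/mm
W = mg = 1.8 × 9.81 = 17.658 N
½kδ² − Wδ − Wh = 0 → δ = (W + √(W² + 2kWh))/k
δ = (17.658 + √(311.8 + 4011.13))/1.5103 = (17.658 + 65.749)/1.5103 = 55.224 mm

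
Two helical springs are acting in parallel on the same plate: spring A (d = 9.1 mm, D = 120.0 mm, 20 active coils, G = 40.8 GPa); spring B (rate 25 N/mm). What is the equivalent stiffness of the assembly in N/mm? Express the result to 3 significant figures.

k_A = Gd⁴/(8D³N_a) = (40.8×10³)(9.1⁴)/(8·120.0³·20) = 1.012 N/mm
Parallel: k_eq = 1.012 + 25 = 26.012 N/mm

26.0 N/mm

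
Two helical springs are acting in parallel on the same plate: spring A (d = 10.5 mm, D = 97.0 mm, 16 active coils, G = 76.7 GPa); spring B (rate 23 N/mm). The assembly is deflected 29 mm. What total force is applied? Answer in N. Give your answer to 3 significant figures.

898 N

k_A = Gd⁴/(8D³N_a) = (76.7×10³)(10.5⁴)/(8·97.0³·16) = 7.9805 N/mm
Parallel: k_eq = 7.9805 + 23 = 30.98 N/mm
F = k_eq·δ = 30.98·29 = 898.43 N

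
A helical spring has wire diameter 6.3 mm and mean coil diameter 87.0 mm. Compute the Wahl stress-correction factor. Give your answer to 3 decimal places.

1.103

C = D/d = 87.0/6.3 = 13.8095
K_W = (4C−1)/(4C−4) + 0.615/C = 54.238/51.238 + 0.0445 = 1.1031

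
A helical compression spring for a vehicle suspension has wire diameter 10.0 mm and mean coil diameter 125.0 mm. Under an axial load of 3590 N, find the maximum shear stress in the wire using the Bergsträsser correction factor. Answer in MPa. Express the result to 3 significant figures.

1260 MPa

Spring index C = D/d = 125.0/10.0 = 12.5000
K_B = (4C+2)/(4C−3) = 52.000/47.000 = 1.1064
τ₀ = 8FD/(πd³) = 8·3590·125.0/(π·10.0³) = 3.59e+06/3141.6 = 1142.7 MPa
τ_max = K·τ₀ = 1.1064 × 1142.7 = 1264.3 MPa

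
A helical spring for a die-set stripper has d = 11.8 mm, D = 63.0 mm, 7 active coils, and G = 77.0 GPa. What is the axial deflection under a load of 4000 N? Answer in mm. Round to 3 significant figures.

k = Gd⁴/(8D³N_a) = (77.0×10³)(11.8⁴)/(8·63.0³·7) = 106.61 N/mm
δ = F/k = 4000 / 106.61 = 37.519 mm

37.5 mm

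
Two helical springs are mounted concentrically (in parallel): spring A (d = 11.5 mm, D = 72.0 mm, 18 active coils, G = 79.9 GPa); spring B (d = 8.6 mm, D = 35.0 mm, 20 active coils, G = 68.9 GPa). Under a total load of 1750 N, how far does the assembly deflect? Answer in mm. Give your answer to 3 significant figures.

21.6 mm

k_A = Gd⁴/(8D³N_a) = (79.9×10³)(11.5⁴)/(8·72.0³·18) = 26 N/mm
k_B = Gd⁴/(8D³N_a) = (68.9×10³)(8.6⁴)/(8·35.0³·20) = 54.94 N/mm
Parallel: k_eq = 26 + 54.94 = 80.94 N/mm
δ = F/k_eq = 1750/80.94 = 21.621 mm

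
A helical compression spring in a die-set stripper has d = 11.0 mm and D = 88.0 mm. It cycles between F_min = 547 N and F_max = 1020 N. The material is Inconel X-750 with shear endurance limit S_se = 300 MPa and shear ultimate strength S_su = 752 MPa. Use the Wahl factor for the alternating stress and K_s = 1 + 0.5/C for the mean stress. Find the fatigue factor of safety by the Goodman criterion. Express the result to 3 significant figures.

C = D/d = 88.0/11.0 = 8.0000; K_W = (4C−1)/(4C−4)+0.615/C = 1.1840; K_s = 1+0.5/C = 1.0625
F_a = (F_max−F_min)/2 = 236.5 N; F_m = (F_max+F_min)/2 = 783.5 N
τ_a = K_W·8F_aD/(πd³) = 1.1840 × 39.818 = 47.145 MPa
τ_m = K_s·8F_mD/(πd³) = 1.0625 × 131.91 = 140.16 MPa
Goodman: 1/n_f = τ_a/S_se + τ_m/S_su = 47.145/300 + 140.16/752 = 0.15715 + 0.18638 = 0.34353
n_f = 1/0.34353 = 2.911

2.91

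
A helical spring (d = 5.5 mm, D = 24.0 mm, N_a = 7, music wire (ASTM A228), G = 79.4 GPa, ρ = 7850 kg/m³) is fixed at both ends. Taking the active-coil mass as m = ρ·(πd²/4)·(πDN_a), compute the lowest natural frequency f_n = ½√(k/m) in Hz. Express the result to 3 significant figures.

k = Gd⁴/(8D³N_a) = (79.4×10³)(5.5⁴)/(8·24.0³·7) = 93.853 N/mm = 93853 N/m
Wire length L = πDN_a = π·24.0·7 = 527.79 mm
m = ρ·(πd²/4)·L = 7850 × 23.758×10⁻⁶ m² × 0.52779 m = 0.098434 kg
f_n = ½√(k/m) = 0.5·√(93853/0.098434) = 0.5·√(9.5347e+05) = 488.23 Hz

488 Hz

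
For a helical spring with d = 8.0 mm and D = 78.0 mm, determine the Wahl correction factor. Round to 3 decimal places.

1.149

C = D/d = 78.0/8.0 = 9.7500
K_W = (4C−1)/(4C−4) + 0.615/C = 38.000/35.000 + 0.0631 = 1.1488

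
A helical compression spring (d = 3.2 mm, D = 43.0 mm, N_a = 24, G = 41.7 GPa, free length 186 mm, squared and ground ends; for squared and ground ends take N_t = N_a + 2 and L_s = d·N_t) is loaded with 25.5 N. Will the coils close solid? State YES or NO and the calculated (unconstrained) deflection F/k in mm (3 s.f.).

NO, δ = 89.0 mm

k = Gd⁴/(8D³N_a) = (41.7×10³)(3.2⁴)/(8·43.0³·24) = 0.28644 N/mm
N_t = 26; L_s = 3.2·26 = 83.2 mm; δ_solid = L₀ − L_s = 186 − 83.2 = 102.8 mm
δ = F/k = 25.5/0.28644 = 89.025 mm
δ < δ_solid → spring does not go solid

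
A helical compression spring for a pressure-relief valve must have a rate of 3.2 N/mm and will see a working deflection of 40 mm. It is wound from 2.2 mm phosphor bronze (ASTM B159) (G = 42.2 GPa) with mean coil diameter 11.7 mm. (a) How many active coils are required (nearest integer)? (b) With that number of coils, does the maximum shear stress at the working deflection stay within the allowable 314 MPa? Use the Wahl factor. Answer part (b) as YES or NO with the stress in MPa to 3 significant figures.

N_a = Gd⁴/(8D³k) = (42.2×10³)(2.2⁴)/(8·11.7³·3.2) = 24.11 → N_a = 24
Actual rate k = Gd⁴/(8D³·24) = 3.2147 N/mm
Working load F = kδ = 3.2147·40 = 128.59 N
C = 11.7/2.2 = 5.3182; K_W = (4C−1)/(4C−4)+0.615/C = 1.2893
τ_max = K_W·8FD/(πd³) = 1.2893·359.8 = 463.9 MPa
τ_max > 314 MPa → exceeds allowable

(a) 24 coils; (b) NO, τ_max = 464 MPa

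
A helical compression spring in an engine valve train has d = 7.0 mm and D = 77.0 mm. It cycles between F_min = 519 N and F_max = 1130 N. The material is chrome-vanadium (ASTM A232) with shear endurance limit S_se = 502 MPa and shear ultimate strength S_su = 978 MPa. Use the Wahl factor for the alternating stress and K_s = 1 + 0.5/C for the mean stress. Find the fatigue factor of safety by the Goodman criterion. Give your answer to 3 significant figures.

C = D/d = 77.0/7.0 = 11.0000; K_W = (4C−1)/(4C−4)+0.615/C = 1.1309; K_s = 1+0.5/C = 1.0455
F_a = (F_max−F_min)/2 = 305.5 N; F_m = (F_max+F_min)/2 = 824.5 N
τ_a = K_W·8F_aD/(πd³) = 1.1309 × 174.64 = 197.5 MPa
τ_m = K_s·8F_mD/(πd³) = 1.0455 × 471.33 = 492.76 MPa
Goodman: 1/n_f = τ_a/S_se + τ_m/S_su = 197.5/502 + 492.76/978 = 0.39343 + 0.50384 = 0.89728
n_f = 1/0.89728 = 1.114

1.11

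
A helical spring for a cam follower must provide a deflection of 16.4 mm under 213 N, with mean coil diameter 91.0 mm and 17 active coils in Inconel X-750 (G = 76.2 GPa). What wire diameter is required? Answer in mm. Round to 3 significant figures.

11.5 mm

Required rate k = F/δ = 213/16.4 = 12.988 N/mm
d = (8D³N_a·k / G)^(1/4) = (8·91.0³·17·12.988 / (76.2×10³))^0.25
  = (17468)^0.25 = 11.4964 mm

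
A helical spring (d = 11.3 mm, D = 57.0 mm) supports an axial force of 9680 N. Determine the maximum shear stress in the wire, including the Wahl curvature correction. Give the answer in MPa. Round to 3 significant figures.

1270 MPa

Spring index C = D/d = 57.0/11.3 = 5.0442
K_W = (4C−1)/(4C−4) + 0.615/C = 19.177/16.177 + 0.1219 = 1.3074
τ₀ = 8FD/(πd³) = 8·9680·57.0/(π·11.3³) = 4.41408e+06/4533 = 973.77 MPa
τ_max = K·τ₀ = 1.3074 × 973.77 = 1273.1 MPa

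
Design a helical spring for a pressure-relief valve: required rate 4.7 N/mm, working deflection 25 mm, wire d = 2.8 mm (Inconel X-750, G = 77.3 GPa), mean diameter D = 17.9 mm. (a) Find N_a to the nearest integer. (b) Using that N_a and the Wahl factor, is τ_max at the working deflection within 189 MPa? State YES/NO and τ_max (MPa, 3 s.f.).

N_a = Gd⁴/(8D³k) = (77.3×10³)(2.8⁴)/(8·17.9³·4.7) = 22.03 → N_a = 22
Actual rate k = Gd⁴/(8D³·22) = 4.707 N/mm
Working load F = kδ = 4.707·25 = 117.67 N
C = 17.9/2.8 = 6.3929; K_W = (4C−1)/(4C−4)+0.615/C = 1.2353
τ_max = K_W·8FD/(πd³) = 1.2353·244.34 = 301.83 MPa
τ_max > 189 MPa → exceeds allowable

(a) 22 coils; (b) NO, τ_max = 302 MPa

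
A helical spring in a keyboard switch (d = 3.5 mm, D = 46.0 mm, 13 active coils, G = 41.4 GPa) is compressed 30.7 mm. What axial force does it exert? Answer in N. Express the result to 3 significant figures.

18.8 N

k = Gd⁴/(8D³N_a) = (41.4×10³)(3.5⁴)/(8·46.0³·13) = 0.61371 N/mm
F = k·δ = 0.61371 × 30.7 = 18.841 N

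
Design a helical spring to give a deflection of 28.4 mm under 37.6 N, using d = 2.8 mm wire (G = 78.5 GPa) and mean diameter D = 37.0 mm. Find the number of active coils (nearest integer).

9

Required rate k = F/δ = 37.6/28.4 = 1.3239 N/mm
N_a = Gd⁴/(8D³k) = (78.5×10³ × 2.8⁴)/(8 × 37.0³ × 1.3239)
    = 4.82505e+06 / 536494 = 8.994 → 9 coils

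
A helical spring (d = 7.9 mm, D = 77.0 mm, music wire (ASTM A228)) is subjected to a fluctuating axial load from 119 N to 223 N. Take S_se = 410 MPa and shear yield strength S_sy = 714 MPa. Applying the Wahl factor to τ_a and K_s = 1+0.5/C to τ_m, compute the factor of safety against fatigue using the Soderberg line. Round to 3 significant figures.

C = D/d = 77.0/7.9 = 9.7468; K_W = (4C−1)/(4C−4)+0.615/C = 1.1488; K_s = 1+0.5/C = 1.0513
F_a = (F_max−F_min)/2 = 52 N; F_m = (F_max+F_min)/2 = 171 N
τ_a = K_W·8F_aD/(πd³) = 1.1488 × 20.68 = 23.758 MPa
τ_m = K_s·8F_mD/(πd³) = 1.0513 × 68.006 = 71.494 MPa
Soderberg: 1/n_f = τ_a/S_se + τ_m/S_sy = 23.758/410 + 71.494/714 = 0.05795 + 0.10013 = 0.15808
n_f = 1/0.15808 = 6.326

6.33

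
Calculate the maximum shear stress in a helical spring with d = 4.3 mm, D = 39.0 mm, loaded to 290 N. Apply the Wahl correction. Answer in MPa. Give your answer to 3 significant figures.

420 MPa

Spring index C = D/d = 39.0/4.3 = 9.0698
K_W = (4C−1)/(4C−4) + 0.615/C = 35.279/32.279 + 0.0678 = 1.1607
τ₀ = 8FD/(πd³) = 8·290·39.0/(π·4.3³) = 90480/249.78 = 362.24 MPa
τ_max = K·τ₀ = 1.1607 × 362.24 = 420.47 MPa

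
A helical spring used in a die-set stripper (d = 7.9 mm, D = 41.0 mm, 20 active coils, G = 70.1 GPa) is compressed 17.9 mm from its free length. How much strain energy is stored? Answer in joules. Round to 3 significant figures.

k = Gd⁴/(8D³N_a) = (70.1×10³)(7.9⁴)/(8·41.0³·20) = 24.76 N/mm
U = ½kδ² = 0.5 × 24.76 × 17.9² = 3966.7 N·mm = 3.9667 J

3.97 J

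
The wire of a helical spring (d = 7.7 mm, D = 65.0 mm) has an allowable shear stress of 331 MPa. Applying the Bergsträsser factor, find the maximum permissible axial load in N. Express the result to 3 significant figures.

785 N

C = D/d = 65.0/7.7 = 8.4416
K_B = (4C+2)/(4C−3) = 35.766/30.766 = 1.1625
τ_max = K·8FD/(πd³) → F_max = τ_allow·πd³/(8DK)
F_max = 331·π·7.7³/(8·65.0·1.1625) = 4.7473e+05/604.51 = 785.32 N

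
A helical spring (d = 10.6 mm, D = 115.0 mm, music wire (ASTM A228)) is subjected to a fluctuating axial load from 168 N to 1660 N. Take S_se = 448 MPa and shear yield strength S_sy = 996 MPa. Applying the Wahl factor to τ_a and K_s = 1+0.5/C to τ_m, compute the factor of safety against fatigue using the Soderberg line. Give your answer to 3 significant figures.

1.43

C = D/d = 115.0/10.6 = 10.8491; K_W = (4C−1)/(4C−4)+0.615/C = 1.1328; K_s = 1+0.5/C = 1.0461
F_a = (F_max−F_min)/2 = 746 N; F_m = (F_max+F_min)/2 = 914 N
τ_a = K_W·8F_aD/(πd³) = 1.1328 × 183.43 = 207.79 MPa
τ_m = K_s·8F_mD/(πd³) = 1.0461 × 224.73 = 235.09 MPa
Soderberg: 1/n_f = τ_a/S_se + τ_m/S_sy = 207.79/448 + 235.09/996 = 0.46382 + 0.23603 = 0.69985
n_f = 1/0.69985 = 1.429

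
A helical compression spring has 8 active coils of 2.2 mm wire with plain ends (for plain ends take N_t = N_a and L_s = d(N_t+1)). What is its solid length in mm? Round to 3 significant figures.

plain ends: N_t = N_a = 8
L_s = d·(N_t+1) = 2.2 × 9 = 19.8 mm

19.8 mm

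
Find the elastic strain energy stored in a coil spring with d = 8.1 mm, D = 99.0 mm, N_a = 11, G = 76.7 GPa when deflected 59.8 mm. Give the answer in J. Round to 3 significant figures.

k = Gd⁴/(8D³N_a) = (76.7×10³)(8.1⁴)/(8·99.0³·11) = 3.8668 N/mm
U = ½kδ² = 0.5 × 3.8668 × 59.8² = 6913.8 N·mm = 6.9138 J

6.91 J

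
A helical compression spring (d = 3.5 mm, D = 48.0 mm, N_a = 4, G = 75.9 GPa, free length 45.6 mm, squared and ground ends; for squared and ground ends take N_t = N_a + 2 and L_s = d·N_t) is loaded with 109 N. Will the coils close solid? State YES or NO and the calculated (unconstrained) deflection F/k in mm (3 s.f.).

k = Gd⁴/(8D³N_a) = (75.9×10³)(3.5⁴)/(8·48.0³·4) = 3.2184 N/mm
N_t = 6; L_s = 3.5·6 = 21 mm; δ_solid = L₀ − L_s = 45.6 − 21 = 24.6 mm
δ = F/k = 109/3.2184 = 33.868 mm
δ ≥ δ_solid → spring goes solid

YES, δ = 33.9 mm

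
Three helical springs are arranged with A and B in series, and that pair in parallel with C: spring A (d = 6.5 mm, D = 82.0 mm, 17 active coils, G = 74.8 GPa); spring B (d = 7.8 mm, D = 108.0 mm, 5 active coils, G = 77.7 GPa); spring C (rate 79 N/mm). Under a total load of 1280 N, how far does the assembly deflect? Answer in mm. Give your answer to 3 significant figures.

15.9 mm

k_A = Gd⁴/(8D³N_a) = (74.8×10³)(6.5⁴)/(8·82.0³·17) = 1.7806 N/mm
k_B = Gd⁴/(8D³N_a) = (77.7×10³)(7.8⁴)/(8·108.0³·5) = 5.7078 N/mm
Springs A,B series: k_AB = 1/(1/1.7806+1/5.7078) = 1.3572 N/mm; parallel with C: k_eq = 1.3572+79 = 80.357 N/mm
δ = F/k_eq = 1280/80.357 = 15.929 mm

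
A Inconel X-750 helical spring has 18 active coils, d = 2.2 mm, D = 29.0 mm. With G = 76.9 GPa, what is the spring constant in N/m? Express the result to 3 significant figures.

513 N/m

k = Gd⁴/(8D³N_a) = (76.9×10³ × 2.2⁴) / (8 × 29.0³ × 18)
  = 1.80143e+06 / 3.51202e+06 = 0.51293 N/mm = 512.93 N/m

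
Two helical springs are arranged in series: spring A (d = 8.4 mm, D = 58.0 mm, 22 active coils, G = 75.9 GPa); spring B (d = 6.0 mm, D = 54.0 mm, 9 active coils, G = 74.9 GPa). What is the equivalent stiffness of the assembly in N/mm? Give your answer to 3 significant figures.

k_A = Gd⁴/(8D³N_a) = (75.9×10³)(8.4⁴)/(8·58.0³·22) = 11.004 N/mm
k_B = Gd⁴/(8D³N_a) = (74.9×10³)(6.0⁴)/(8·54.0³·9) = 8.562 N/mm
Series: 1/k_eq = 1/11.004 + 1/8.562 = 0.20767; k_eq = 4.8153 N/mm

4.82 N/mm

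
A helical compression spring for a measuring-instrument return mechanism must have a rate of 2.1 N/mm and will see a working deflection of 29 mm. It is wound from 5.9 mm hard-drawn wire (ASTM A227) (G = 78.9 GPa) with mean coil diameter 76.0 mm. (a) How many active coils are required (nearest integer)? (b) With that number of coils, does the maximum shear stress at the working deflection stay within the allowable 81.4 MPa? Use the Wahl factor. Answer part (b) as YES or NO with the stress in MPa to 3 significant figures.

N_a = Gd⁴/(8D³k) = (78.9×10³)(5.9⁴)/(8·76.0³·2.1) = 12.96 → N_a = 13
Actual rate k = Gd⁴/(8D³·13) = 2.0942 N/mm
Working load F = kδ = 2.0942·29 = 60.731 N
C = 76.0/5.9 = 12.8814; K_W = (4C−1)/(4C−4)+0.615/C = 1.1109
τ_max = K_W·8FD/(πd³) = 1.1109·57.228 = 63.572 MPa
τ_max ≤ 81.4 MPa → acceptable

(a) 13 coils; (b) YES, τ_max = 63.6 MPa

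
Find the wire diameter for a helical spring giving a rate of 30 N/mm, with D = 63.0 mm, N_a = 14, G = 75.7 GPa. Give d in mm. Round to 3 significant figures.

d = (8D³N_a·k / G)^(1/4) = (8·63.0³·14·30 / (75.7×10³))^0.25
  = (11099)^0.25 = 10.2640 mm

10.3 mm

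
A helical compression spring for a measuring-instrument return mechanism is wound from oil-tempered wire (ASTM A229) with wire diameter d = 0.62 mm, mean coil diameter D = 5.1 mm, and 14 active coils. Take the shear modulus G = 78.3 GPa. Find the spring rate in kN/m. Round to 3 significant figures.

k = Gd⁴/(8D³N_a) = (78.3×10³ × 0.62⁴) / (8 × 5.1³ × 14)
  = 11569.9 / 14856.9 = 0.77875 N/mm

0.779 kN/m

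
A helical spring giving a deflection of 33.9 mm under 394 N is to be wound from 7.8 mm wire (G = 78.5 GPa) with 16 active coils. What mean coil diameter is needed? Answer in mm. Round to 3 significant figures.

58.0 mm

Required rate k = F/δ = 394/33.9 = 11.622 N/mm
D = (Gd⁴/(8N_a·k))^(1/3) = (78.5×10³·7.8⁴/(8·16·11.622))^(1/3)
  = (195318)^(1/3) = 58.0204 mm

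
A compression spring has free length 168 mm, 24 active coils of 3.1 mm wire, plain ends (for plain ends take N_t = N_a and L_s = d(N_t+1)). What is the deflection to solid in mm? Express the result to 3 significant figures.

90.5 mm

N_t = 24; L_s = 3.1·25 = 77.5 mm
δ_solid = L₀ − L_s = 168 − 77.5 = 90.5 mm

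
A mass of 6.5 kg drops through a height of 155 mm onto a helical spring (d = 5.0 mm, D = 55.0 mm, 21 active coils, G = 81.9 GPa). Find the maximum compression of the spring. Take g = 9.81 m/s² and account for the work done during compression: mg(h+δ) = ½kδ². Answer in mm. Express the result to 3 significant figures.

k = Gd⁴/(8D³N_a) = (81.9×10³)(5.0⁴)/(8·55.0³·21) = 1.8313 N/mm
W = mg = 6.5 × 9.81 = 63.765 N
½kδ² − Wδ − Wh = 0 → δ = (W + √(W² + 2kWh))/k
δ = (63.765 + √(4066 + 36200.2))/1.8313 = (63.765 + 200.66)/1.8313 = 144.39 mm

144 mm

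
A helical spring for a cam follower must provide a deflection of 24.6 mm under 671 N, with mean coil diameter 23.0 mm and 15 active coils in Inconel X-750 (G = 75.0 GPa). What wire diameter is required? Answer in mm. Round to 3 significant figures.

Required rate k = F/δ = 671/24.6 = 27.276 N/mm
d = (8D³N_a·k / G)^(1/4) = (8·23.0³·15·27.276 / (75.0×10³))^0.25
  = (531)^0.25 = 4.8003 mm

4.80 mm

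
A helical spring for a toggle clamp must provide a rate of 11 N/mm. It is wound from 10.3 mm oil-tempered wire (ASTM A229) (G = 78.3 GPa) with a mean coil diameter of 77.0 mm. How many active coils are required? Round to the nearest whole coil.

22

N_a = Gd⁴/(8D³k) = (78.3×10³ × 10.3⁴)/(8 × 77.0³ × 11)
    = 8.81273e+08 / 4.01749e+07 = 21.94 → 22 coils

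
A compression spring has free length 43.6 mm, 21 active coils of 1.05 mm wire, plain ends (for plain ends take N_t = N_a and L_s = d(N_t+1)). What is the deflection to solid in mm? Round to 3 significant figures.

N_t = 21; L_s = 1.05·22 = 23.1 mm
δ_solid = L₀ − L_s = 43.6 − 23.1 = 20.5 mm

20.5 mm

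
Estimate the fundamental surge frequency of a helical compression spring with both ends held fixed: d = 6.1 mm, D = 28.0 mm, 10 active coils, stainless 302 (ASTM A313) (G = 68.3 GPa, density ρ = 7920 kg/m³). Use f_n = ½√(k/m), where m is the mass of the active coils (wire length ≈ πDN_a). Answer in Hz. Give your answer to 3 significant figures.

257 Hz

k = Gd⁴/(8D³N_a) = (68.3×10³)(6.1⁴)/(8·28.0³·10) = 53.849 N/mm = 53849 N/m
Wire length L = πDN_a = π·28.0·10 = 879.65 mm
m = ρ·(πd²/4)·L = 7920 × 29.225×10⁻⁶ m² × 0.87965 m = 0.2036 kg
f_n = ½√(k/m) = 0.5·√(53849/0.2036) = 0.5·√(2.6448e+05) = 257.14 Hz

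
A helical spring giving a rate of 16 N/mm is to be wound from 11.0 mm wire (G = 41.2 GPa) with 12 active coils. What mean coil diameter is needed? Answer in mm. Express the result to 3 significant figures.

73.2 mm

D = (Gd⁴/(8N_a·k))^(1/3) = (41.2×10³·11.0⁴/(8·12·16))^(1/3)
  = (392714)^(1/3) = 73.2305 mm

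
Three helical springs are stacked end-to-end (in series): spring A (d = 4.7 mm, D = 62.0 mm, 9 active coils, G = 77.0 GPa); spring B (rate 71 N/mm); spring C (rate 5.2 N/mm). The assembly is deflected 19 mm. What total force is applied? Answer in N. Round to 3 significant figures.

28.7 N

k_A = Gd⁴/(8D³N_a) = (77.0×10³)(4.7⁴)/(8·62.0³·9) = 2.1896 N/mm
Series: 1/k_eq = 1/2.1896 + 1/71 + 1/5.2 = 0.66309; k_eq = 1.5081 N/mm
F = k_eq·δ = 1.5081·19 = 28.654 N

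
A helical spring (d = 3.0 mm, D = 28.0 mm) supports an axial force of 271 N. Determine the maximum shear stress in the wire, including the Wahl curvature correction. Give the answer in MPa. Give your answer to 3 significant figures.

827 MPa

Spring index C = D/d = 28.0/3.0 = 9.3333
K_W = (4C−1)/(4C−4) + 0.615/C = 36.333/33.333 + 0.0659 = 1.1559
τ₀ = 8FD/(πd³) = 8·271·28.0/(π·3.0³) = 60704/84.823 = 715.65 MPa
τ_max = K·τ₀ = 1.1559 × 715.65 = 827.22 MPa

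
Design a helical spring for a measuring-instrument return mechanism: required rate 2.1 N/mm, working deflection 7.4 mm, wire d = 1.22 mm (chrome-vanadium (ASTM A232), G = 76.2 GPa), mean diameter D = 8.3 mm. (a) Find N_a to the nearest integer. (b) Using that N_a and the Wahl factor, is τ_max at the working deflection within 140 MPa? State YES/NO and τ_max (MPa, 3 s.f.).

N_a = Gd⁴/(8D³k) = (76.2×10³)(1.22⁴)/(8·8.3³·2.1) = 17.57 → N_a = 18
Actual rate k = Gd⁴/(8D³·18) = 2.0502 N/mm
Working load F = kδ = 2.0502·7.4 = 15.172 N
C = 8.3/1.22 = 6.8033; K_W = (4C−1)/(4C−4)+0.615/C = 1.2196
τ_max = K_W·8FD/(πd³) = 1.2196·176.59 = 215.38 MPa
τ_max > 140 MPa → exceeds allowable

(a) 18 coils; (b) NO, τ_max = 215 MPa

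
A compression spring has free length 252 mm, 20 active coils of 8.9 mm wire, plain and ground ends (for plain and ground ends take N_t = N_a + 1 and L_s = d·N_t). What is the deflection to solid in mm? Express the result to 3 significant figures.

N_t = 21; L_s = 8.9·21 = 186.9 mm
δ_solid = L₀ − L_s = 252 − 186.9 = 65.1 mm

65.1 mm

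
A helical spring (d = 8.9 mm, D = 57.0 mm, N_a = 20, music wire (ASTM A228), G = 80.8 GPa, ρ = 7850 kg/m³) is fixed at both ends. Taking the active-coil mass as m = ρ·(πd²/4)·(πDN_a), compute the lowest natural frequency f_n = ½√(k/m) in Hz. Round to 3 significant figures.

49.5 Hz

k = Gd⁴/(8D³N_a) = (80.8×10³)(8.9⁴)/(8·57.0³·20) = 17.109 N/mm = 17109 N/m
Wire length L = πDN_a = π·57.0·20 = 3581.4 mm
m = ρ·(πd²/4)·L = 7850 × 62.211×10⁻⁶ m² × 3.5814 m = 1.749 kg
f_n = ½√(k/m) = 0.5·√(17109/1.749) = 0.5·√(9782.1) = 49.452 Hz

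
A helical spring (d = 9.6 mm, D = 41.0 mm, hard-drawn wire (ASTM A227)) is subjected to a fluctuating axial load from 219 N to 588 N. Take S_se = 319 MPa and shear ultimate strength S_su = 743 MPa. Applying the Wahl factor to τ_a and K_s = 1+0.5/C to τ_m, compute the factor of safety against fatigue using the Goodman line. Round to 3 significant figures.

C = D/d = 41.0/9.6 = 4.2708; K_W = (4C−1)/(4C−4)+0.615/C = 1.3733; K_s = 1+0.5/C = 1.1171
F_a = (F_max−F_min)/2 = 184.5 N; F_m = (F_max+F_min)/2 = 403.5 N
τ_a = K_W·8F_aD/(πd³) = 1.3733 × 21.772 = 29.9 MPa
τ_m = K_s·8F_mD/(πd³) = 1.1171 × 47.616 = 53.191 MPa
Goodman: 1/n_f = τ_a/S_se + τ_m/S_su = 29.9/319 + 53.191/743 = 0.09373 + 0.07159 = 0.16532
n_f = 1/0.16532 = 6.049

6.05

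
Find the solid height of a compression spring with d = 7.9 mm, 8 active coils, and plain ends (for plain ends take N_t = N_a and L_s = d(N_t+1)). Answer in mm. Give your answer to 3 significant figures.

plain ends: N_t = N_a = 8
L_s = d·(N_t+1) = 7.9 × 9 = 71.1 mm

71.1 mm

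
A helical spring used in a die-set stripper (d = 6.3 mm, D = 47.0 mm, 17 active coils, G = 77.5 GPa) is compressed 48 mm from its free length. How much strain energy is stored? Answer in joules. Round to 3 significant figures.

9.96 J

k = Gd⁴/(8D³N_a) = (77.5×10³)(6.3⁴)/(8·47.0³·17) = 8.6463 N/mm
U = ½kδ² = 0.5 × 8.6463 × 48² = 9960.6 N·mm = 9.9606 J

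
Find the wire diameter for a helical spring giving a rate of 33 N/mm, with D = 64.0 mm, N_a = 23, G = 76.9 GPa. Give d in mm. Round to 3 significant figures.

d = (8D³N_a·k / G)^(1/4) = (8·64.0³·23·33 / (76.9×10³))^0.25
  = (20699)^0.25 = 11.9946 mm

12.0 mm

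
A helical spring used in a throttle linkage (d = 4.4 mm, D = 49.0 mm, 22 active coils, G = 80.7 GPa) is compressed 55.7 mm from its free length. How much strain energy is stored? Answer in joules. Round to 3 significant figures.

k = Gd⁴/(8D³N_a) = (80.7×10³)(4.4⁴)/(8·49.0³·22) = 1.4608 N/mm
U = ½kδ² = 0.5 × 1.4608 × 55.7² = 2266 N·mm = 2.266 J

2.27 J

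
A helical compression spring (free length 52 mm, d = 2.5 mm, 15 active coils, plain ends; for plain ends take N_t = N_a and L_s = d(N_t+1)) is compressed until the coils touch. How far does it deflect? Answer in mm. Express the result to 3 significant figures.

N_t = 15; L_s = 2.5·16 = 40 mm
δ_solid = L₀ − L_s = 52 − 40 = 12 mm

12.0 mm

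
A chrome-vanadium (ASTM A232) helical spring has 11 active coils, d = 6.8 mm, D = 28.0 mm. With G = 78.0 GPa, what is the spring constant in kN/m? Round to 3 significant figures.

k = Gd⁴/(8D³N_a) = (78.0×10³ × 6.8⁴) / (8 × 28.0³ × 11)
  = 1.66775e+08 / 1.93178e+06 = 86.332 N/mm

86.3 kN/m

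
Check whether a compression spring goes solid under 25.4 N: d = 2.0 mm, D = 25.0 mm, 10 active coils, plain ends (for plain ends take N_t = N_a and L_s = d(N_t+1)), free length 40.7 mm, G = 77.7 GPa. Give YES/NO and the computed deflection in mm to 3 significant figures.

YES, δ = 25.5 mm

k = Gd⁴/(8D³N_a) = (77.7×10³)(2.0⁴)/(8·25.0³·10) = 0.99456 N/mm
N_t = 10; L_s = 2.0·11 = 22 mm; δ_solid = L₀ − L_s = 40.7 − 22 = 18.7 mm
δ = F/k = 25.4/0.99456 = 25.539 mm
δ ≥ δ_solid → spring goes solid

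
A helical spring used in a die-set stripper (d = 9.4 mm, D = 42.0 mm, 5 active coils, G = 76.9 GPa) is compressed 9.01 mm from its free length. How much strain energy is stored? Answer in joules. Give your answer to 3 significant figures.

8.22 J

k = Gd⁴/(8D³N_a) = (76.9×10³)(9.4⁴)/(8·42.0³·5) = 202.6 N/mm
U = ½kδ² = 0.5 × 202.6 × 9.01² = 8223.4 N·mm = 8.2234 J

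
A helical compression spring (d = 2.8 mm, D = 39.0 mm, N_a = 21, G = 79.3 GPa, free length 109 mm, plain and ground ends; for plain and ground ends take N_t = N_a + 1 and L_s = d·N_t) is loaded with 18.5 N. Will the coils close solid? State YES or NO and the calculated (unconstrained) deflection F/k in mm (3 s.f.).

k = Gd⁴/(8D³N_a) = (79.3×10³)(2.8⁴)/(8·39.0³·21) = 0.48911 N/mm
N_t = 22; L_s = 2.8·22 = 61.6 mm; δ_solid = L₀ − L_s = 109 − 61.6 = 47.4 mm
δ = F/k = 18.5/0.48911 = 37.824 mm
δ < δ_solid → spring does not go solid

NO, δ = 37.8 mm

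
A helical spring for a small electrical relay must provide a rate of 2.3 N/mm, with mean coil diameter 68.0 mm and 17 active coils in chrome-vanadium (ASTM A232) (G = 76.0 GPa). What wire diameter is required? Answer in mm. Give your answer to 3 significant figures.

6.00 mm

d = (8D³N_a·k / G)^(1/4) = (8·68.0³·17·2.3 / (76.0×10³))^0.25
  = (1294.1)^0.25 = 5.9978 mm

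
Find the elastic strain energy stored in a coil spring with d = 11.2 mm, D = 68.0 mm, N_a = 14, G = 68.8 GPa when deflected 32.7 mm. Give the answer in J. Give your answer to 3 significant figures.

16.4 J

k = Gd⁴/(8D³N_a) = (68.8×10³)(11.2⁴)/(8·68.0³·14) = 30.741 N/mm
U = ½kδ² = 0.5 × 30.741 × 32.7² = 16435 N·mm = 16.435 J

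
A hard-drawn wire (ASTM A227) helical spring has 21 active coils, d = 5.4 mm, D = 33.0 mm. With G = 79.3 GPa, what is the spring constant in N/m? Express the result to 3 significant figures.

k = Gd⁴/(8D³N_a) = (79.3×10³ × 5.4⁴) / (8 × 33.0³ × 21)
  = 6.74292e+07 / 6.03742e+06 = 11.169 N/mm = 11169 N/m

11200 N/m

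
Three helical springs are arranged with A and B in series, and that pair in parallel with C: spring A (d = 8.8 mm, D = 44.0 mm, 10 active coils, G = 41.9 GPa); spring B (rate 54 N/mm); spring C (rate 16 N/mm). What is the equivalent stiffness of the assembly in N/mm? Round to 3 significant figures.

37.9 N/mm

k_A = Gd⁴/(8D³N_a) = (41.9×10³)(8.8⁴)/(8·44.0³·10) = 36.872 N/mm
Springs A,B series: k_AB = 1/(1/36.872+1/54) = 21.911 N/mm; parallel with C: k_eq = 21.911+16 = 37.911 N/mm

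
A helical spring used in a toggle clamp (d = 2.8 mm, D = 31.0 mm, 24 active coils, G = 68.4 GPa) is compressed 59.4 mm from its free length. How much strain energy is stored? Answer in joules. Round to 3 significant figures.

1.30 J

k = Gd⁴/(8D³N_a) = (68.4×10³)(2.8⁴)/(8·31.0³·24) = 0.73502 N/mm
U = ½kδ² = 0.5 × 0.73502 × 59.4² = 1296.7 N·mm = 1.2967 J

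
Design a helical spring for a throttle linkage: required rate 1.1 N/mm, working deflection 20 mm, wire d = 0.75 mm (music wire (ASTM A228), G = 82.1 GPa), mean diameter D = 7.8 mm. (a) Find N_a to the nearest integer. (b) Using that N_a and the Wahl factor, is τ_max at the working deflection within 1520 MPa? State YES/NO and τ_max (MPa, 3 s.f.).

N_a = Gd⁴/(8D³k) = (82.1×10³)(0.75⁴)/(8·7.8³·1.1) = 6.22 → N_a = 6
Actual rate k = Gd⁴/(8D³·6) = 1.1404 N/mm
Working load F = kδ = 1.1404·20 = 22.808 N
C = 7.8/0.75 = 10.4000; K_W = (4C−1)/(4C−4)+0.615/C = 1.1389
τ_max = K_W·8FD/(πd³) = 1.1389·1073.9 = 1223 MPa
τ_max ≤ 1520 MPa → acceptable

(a) 6 coils; (b) YES, τ_max = 1220 MPa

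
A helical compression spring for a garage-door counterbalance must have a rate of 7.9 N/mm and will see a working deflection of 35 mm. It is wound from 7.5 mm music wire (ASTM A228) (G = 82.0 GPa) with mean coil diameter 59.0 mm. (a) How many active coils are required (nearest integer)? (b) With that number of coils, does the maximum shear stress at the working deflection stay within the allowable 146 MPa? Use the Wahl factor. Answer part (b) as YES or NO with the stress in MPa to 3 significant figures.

(a) 20 coils; (b) YES, τ_max = 117 MPa

N_a = Gd⁴/(8D³k) = (82.0×10³)(7.5⁴)/(8·59.0³·7.9) = 19.99 → N_a = 20
Actual rate k = Gd⁴/(8D³·20) = 7.8956 N/mm
Working load F = kδ = 7.8956·35 = 276.34 N
C = 59.0/7.5 = 7.8667; K_W = (4C−1)/(4C−4)+0.615/C = 1.1874
τ_max = K_W·8FD/(πd³) = 1.1874·98.415 = 116.86 MPa
τ_max ≤ 146 MPa → acceptable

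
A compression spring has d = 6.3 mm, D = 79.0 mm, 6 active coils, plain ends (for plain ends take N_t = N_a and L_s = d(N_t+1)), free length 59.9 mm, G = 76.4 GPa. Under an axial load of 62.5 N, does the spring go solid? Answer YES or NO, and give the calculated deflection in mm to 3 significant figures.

k = Gd⁴/(8D³N_a) = (76.4×10³)(6.3⁴)/(8·79.0³·6) = 5.0855 N/mm
N_t = 6; L_s = 6.3·7 = 44.1 mm; δ_solid = L₀ − L_s = 59.9 − 44.1 = 15.8 mm
δ = F/k = 62.5/5.0855 = 12.29 mm
δ < δ_solid → spring does not go solid

NO, δ = 12.3 mm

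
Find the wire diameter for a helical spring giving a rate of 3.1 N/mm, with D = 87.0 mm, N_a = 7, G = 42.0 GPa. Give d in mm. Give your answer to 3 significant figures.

7.22 mm

d = (8D³N_a·k / G)^(1/4) = (8·87.0³·7·3.1 / (42.0×10³))^0.25
  = (2721.8)^0.25 = 7.2229 mm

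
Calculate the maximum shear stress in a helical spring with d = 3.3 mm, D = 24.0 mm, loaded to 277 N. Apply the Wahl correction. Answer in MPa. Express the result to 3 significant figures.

567 MPa

Spring index C = D/d = 24.0/3.3 = 7.2727
K_W = (4C−1)/(4C−4) + 0.615/C = 28.091/25.091 + 0.0846 = 1.2041
τ₀ = 8FD/(πd³) = 8·277·24.0/(π·3.3³) = 53184/112.9 = 471.07 MPa
τ_max = K·τ₀ = 1.2041 × 471.07 = 567.23 MPa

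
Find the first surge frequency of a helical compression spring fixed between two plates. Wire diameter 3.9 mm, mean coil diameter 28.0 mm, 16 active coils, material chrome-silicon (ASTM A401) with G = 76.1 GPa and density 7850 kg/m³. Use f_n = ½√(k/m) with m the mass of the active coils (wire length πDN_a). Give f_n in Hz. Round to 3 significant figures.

109 Hz

k = Gd⁴/(8D³N_a) = (76.1×10³)(3.9⁴)/(8·28.0³·16) = 6.2655 N/mm = 6265.5 N/m
Wire length L = πDN_a = π·28.0·16 = 1407.4 mm
m = ρ·(πd²/4)·L = 7850 × 11.946×10⁻⁶ m² × 1.4074 m = 0.13198 kg
f_n = ½√(k/m) = 0.5·√(6265.5/0.13198) = 0.5·√(47473) = 108.94 Hz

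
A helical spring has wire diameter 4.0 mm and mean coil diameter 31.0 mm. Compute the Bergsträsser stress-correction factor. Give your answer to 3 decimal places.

C = D/d = 31.0/4.0 = 7.7500
K_B = (4C+2)/(4C−3) = 33.000/28.000 = 1.1786

1.179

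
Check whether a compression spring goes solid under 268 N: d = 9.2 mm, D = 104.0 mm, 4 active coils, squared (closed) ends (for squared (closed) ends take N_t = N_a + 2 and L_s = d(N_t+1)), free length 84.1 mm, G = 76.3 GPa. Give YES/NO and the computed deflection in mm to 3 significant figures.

k = Gd⁴/(8D³N_a) = (76.3×10³)(9.2⁴)/(8·104.0³·4) = 15.185 N/mm
N_t = 6; L_s = 9.2·7 = 64.4 mm; δ_solid = L₀ − L_s = 84.1 − 64.4 = 19.7 mm
δ = F/k = 268/15.185 = 17.649 mm
δ < δ_solid → spring does not go solid

NO, δ = 17.6 mm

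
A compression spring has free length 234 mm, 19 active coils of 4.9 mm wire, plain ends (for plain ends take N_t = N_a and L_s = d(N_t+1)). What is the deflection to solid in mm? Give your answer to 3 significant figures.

N_t = 19; L_s = 4.9·20 = 98 mm
δ_solid = L₀ − L_s = 234 − 98 = 136 mm

136 mm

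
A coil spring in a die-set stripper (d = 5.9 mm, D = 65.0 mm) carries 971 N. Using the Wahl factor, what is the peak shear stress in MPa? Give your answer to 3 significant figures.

Spring index C = D/d = 65.0/5.9 = 11.0169
K_W = (4C−1)/(4C−4) + 0.615/C = 43.068/40.068 + 0.0558 = 1.1307
τ₀ = 8FD/(πd³) = 8·971·65.0/(π·5.9³) = 504920/645.22 = 782.56 MPa
τ_max = K·τ₀ = 1.1307 × 782.56 = 884.84 MPa

885 MPa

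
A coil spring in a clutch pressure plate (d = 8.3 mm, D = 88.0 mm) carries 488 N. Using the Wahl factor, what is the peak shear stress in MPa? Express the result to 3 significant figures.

Spring index C = D/d = 88.0/8.3 = 10.6024
K_W = (4C−1)/(4C−4) + 0.615/C = 41.410/38.410 + 0.0580 = 1.1361
τ₀ = 8FD/(πd³) = 8·488·88.0/(π·8.3³) = 343552/1796.3 = 191.25 MPa
τ_max = K·τ₀ = 1.1361 × 191.25 = 217.28 MPa

217 MPa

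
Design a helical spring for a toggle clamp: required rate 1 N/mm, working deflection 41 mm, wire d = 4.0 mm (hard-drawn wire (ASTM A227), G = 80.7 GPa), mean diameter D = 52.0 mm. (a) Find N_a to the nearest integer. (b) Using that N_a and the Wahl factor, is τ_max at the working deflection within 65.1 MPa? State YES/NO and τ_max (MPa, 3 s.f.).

(a) 18 coils; (b) NO, τ_max = 96.1 MPa

N_a = Gd⁴/(8D³k) = (80.7×10³)(4.0⁴)/(8·52.0³·1) = 18.37 → N_a = 18
Actual rate k = Gd⁴/(8D³·18) = 1.0203 N/mm
Working load F = kδ = 1.0203·41 = 41.834 N
C = 52.0/4.0 = 13.0000; K_W = (4C−1)/(4C−4)+0.615/C = 1.1098
τ_max = K_W·8FD/(πd³) = 1.1098·86.554 = 96.059 MPa
τ_max > 65.1 MPa → exceeds allowable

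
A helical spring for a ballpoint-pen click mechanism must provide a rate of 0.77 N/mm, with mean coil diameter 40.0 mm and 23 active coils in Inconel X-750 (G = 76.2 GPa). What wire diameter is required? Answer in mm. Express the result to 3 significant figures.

d = (8D³N_a·k / G)^(1/4) = (8·40.0³·23·0.77 / (76.2×10³))^0.25
  = (119)^0.25 = 3.3028 mm

3.30 mm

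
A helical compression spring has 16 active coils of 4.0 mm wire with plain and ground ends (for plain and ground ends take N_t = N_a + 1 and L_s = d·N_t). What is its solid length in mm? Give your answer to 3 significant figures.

68.0 mm

plain and ground ends: N_t = N_a + 1 = 16 + 1 = 17
L_s = d·N_t = 4.0 × 17 = 68 mm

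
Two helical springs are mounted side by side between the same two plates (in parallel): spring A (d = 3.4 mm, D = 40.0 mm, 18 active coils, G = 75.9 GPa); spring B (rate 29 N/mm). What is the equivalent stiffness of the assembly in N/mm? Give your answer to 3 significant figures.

30.1 N/mm

k_A = Gd⁴/(8D³N_a) = (75.9×10³)(3.4⁴)/(8·40.0³·18) = 1.1006 N/mm
Parallel: k_eq = 1.1006 + 29 = 30.101 N/mm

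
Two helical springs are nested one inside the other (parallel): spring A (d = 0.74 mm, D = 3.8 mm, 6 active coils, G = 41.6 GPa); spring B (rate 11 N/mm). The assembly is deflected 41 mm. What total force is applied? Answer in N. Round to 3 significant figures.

k_A = Gd⁴/(8D³N_a) = (41.6×10³)(0.74⁴)/(8·3.8³·6) = 4.7362 N/mm
Parallel: k_eq = 4.7362 + 11 = 15.736 N/mm
F = k_eq·δ = 15.736·41 = 645.18 N

645 N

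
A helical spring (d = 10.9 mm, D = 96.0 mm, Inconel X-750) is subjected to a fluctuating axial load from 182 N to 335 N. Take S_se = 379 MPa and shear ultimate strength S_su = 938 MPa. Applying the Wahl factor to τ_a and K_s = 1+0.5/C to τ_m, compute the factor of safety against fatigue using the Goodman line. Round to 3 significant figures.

10.1

C = D/d = 96.0/10.9 = 8.8073; K_W = (4C−1)/(4C−4)+0.615/C = 1.1659; K_s = 1+0.5/C = 1.0568
F_a = (F_max−F_min)/2 = 76.5 N; F_m = (F_max+F_min)/2 = 258.5 N
τ_a = K_W·8F_aD/(πd³) = 1.1659 × 14.441 = 16.836 MPa
τ_m = K_s·8F_mD/(πd³) = 1.0568 × 48.797 = 51.567 MPa
Goodman: 1/n_f = τ_a/S_se + τ_m/S_su = 16.836/379 + 51.567/938 = 0.04442 + 0.05498 = 0.099399
n_f = 1/0.099399 = 10.06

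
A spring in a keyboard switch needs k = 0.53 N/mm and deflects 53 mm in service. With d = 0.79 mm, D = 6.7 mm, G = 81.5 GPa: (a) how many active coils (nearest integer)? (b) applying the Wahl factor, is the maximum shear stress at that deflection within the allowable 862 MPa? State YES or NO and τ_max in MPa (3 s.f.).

(a) 25 coils; (b) NO, τ_max = 1140 MPa

N_a = Gd⁴/(8D³k) = (81.5×10³)(0.79⁴)/(8·6.7³·0.53) = 24.89 → N_a = 25
Actual rate k = Gd⁴/(8D³·25) = 0.52773 N/mm
Working load F = kδ = 0.52773·53 = 27.97 N
C = 6.7/0.79 = 8.4810; K_W = (4C−1)/(4C−4)+0.615/C = 1.1728
τ_max = K_W·8FD/(πd³) = 1.1728·967.88 = 1135.1 MPa
τ_max > 862 MPa → exceeds allowable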